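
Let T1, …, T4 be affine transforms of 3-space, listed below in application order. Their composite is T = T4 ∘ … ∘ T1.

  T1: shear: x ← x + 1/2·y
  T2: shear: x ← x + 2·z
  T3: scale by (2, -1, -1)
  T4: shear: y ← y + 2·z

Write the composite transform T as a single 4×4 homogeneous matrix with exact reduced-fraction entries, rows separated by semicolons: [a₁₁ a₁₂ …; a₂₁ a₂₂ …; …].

T = [2 1 4 0; 0 -1 -2 0; 0 0 -1 0; 0 0 0 1]

T1 = [1 1/2 0 0; 0 1 0 0; 0 0 1 0; 0 0 0 1]
T2·T1 = [1 1/2 2 0; 0 1 0 0; 0 0 1 0; 0 0 0 1]
T3·…·T1 = [2 1 4 0; 0 -1 0 0; 0 0 -1 0; 0 0 0 1]
T4·…·T1 = [2 1 4 0; 0 -1 -2 0; 0 0 -1 0; 0 0 0 1]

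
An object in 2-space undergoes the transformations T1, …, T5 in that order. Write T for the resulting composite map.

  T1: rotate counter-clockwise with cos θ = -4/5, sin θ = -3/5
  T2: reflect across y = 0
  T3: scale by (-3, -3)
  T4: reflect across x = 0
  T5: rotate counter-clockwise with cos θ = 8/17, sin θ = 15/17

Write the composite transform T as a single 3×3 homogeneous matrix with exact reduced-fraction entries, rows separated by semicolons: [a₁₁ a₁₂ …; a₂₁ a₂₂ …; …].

T = [39/85 252/85 0; -252/85 39/85 0; 0 0 1]

T1 = [-4/5 3/5 0; -3/5 -4/5 0; 0 0 1]
T2·T1 = [-4/5 3/5 0; 3/5 4/5 0; 0 0 1]
T3·…·T1 = [12/5 -9/5 0; -9/5 -12/5 0; 0 0 1]
T4·…·T1 = [-12/5 9/5 0; -9/5 -12/5 0; 0 0 1]
T5·…·T1 = [39/85 252/85 0; -252/85 39/85 0; 0 0 1]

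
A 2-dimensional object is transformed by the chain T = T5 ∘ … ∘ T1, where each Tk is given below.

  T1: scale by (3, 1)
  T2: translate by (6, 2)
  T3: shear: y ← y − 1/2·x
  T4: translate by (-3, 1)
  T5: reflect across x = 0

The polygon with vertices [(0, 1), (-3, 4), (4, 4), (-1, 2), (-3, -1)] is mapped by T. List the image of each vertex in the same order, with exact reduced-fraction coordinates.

T1 scale by (3, 1): (0, 1) → (0, 1); (-3, 4) → (-9, 4); (4, 4) → (12, 4); (-1, 2) → (-3, 2); (-3, -1) → (-9, -1)
T2 translate by (6, 2): (0, 1) → (6, 3); (-9, 4) → (-3, 6); (12, 4) → (18, 6); (-3, 2) → (3, 4); (-9, -1) → (-3, 1)
T3 shear: y ← y − 1/2·x: (6, 3) → (6, 0); (-3, 6) → (-3, 15/2); (18, 6) → (18, -3); (3, 4) → (3, 5/2); (-3, 1) → (-3, 5/2)
T4 translate by (-3, 1): (6, 0) → (3, 1); (-3, 15/2) → (-6, 17/2); (18, -3) → (15, -2); (3, 5/2) → (0, 7/2); (-3, 5/2) → (-6, 7/2)
T5 reflect across x = 0: (3, 1) → (-3, 1); (-6, 17/2) → (6, 17/2); (15, -2) → (-15, -2); (0, 7/2) → (0, 7/2); (-6, 7/2) → (6, 7/2)

image vertices: (-3, 1), (6, 17/2), (-15, -2), (0, 7/2), (6, 7/2)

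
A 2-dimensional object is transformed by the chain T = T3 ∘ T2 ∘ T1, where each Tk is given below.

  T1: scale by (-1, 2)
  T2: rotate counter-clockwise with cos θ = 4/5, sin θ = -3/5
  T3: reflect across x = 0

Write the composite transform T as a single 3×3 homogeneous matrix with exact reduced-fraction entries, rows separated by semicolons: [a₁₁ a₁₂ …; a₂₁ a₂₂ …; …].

T = [4/5 -6/5 0; 3/5 8/5 0; 0 0 1]

T1 = [-1 0 0; 0 2 0; 0 0 1]
T2·T1 = [-4/5 6/5 0; 3/5 8/5 0; 0 0 1]
T3·…·T1 = [4/5 -6/5 0; 3/5 8/5 0; 0 0 1]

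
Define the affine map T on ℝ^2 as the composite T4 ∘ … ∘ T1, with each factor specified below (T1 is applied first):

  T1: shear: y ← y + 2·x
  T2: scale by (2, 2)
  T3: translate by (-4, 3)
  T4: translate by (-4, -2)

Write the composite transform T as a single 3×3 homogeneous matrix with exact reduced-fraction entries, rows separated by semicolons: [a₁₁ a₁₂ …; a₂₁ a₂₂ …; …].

T1 = [1 0 0; 2 1 0; 0 0 1]
T2·T1 = [2 0 0; 4 2 0; 0 0 1]
T3·…·T1 = [2 0 -4; 4 2 3; 0 0 1]
T4·…·T1 = [2 0 -8; 4 2 1; 0 0 1]

T = [2 0 -8; 4 2 1; 0 0 1]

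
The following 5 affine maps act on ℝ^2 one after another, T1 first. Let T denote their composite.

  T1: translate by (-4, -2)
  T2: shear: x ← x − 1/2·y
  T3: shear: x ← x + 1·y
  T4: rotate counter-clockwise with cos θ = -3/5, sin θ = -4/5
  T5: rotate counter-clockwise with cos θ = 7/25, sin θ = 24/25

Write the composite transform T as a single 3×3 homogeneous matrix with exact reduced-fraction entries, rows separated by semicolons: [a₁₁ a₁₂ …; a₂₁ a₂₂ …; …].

T1 = [1 0 -4; 0 1 -2; 0 0 1]
T2·T1 = [1 -1/2 -3; 0 1 -2; 0 0 1]
T3·…·T1 = [1 1/2 -5; 0 1 -2; 0 0 1]
T4·…·T1 = [-3/5 1/2 7/5; -4/5 -1 26/5; 0 0 1]
T5·…·T1 = [3/5 11/10 -23/5; -4/5 1/5 14/5; 0 0 1]

T = [3/5 11/10 -23/5; -4/5 1/5 14/5; 0 0 1]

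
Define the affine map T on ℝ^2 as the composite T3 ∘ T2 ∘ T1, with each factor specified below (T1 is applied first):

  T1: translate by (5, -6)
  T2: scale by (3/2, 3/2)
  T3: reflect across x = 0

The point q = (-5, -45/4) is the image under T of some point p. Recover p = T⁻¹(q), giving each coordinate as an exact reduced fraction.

T1 = [1 0 5; 0 1 -6; 0 0 1]
T2·T1 = [3/2 0 15/2; 0 3/2 -9; 0 0 1]
T3·…·T1 = [-3/2 0 -15/2; 0 3/2 -9; 0 0 1]
det M = -9/4; M⁻¹ = [-2/3 0 -5; 0 2/3 6; 0 0 1]
M⁻¹ · (-5, -45/4)ᵀ = (-5/3, -3/2)ᵀ

p = (-5/3, -3/2)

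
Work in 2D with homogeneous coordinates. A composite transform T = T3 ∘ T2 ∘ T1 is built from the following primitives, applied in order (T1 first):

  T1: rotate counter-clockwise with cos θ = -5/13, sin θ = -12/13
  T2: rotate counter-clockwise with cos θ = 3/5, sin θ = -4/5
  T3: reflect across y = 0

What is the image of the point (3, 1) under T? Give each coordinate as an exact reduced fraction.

T1 rotate counter-clockwise with cos θ = -5/13, sin θ = -12/13: (3, 1) → (-3/13, -41/13)
T2 rotate counter-clockwise with cos θ = 3/5, sin θ = -4/5: (-3/13, -41/13) → (-173/65, -111/65)
T3 reflect across y = 0: (-173/65, -111/65) → (-173/65, 111/65)

T(p) = (-173/65, 111/65)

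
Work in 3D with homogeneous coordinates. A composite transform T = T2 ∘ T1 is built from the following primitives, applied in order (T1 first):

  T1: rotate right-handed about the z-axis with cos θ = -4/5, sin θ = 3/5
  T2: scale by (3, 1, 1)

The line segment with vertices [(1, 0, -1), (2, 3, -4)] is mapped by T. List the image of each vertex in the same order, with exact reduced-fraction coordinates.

image vertices: (-12/5, 3/5, -1), (-51/5, -6/5, -4)

T1 rotate right-handed about the z-axis with cos θ = -4/5, sin θ = 3/5: (1, 0, -1) → (-4/5, 3/5, -1); (2, 3, -4) → (-17/5, -6/5, -4)
T2 scale by (3, 1, 1): (-4/5, 3/5, -1) → (-12/5, 3/5, -1); (-17/5, -6/5, -4) → (-51/5, -6/5, -4)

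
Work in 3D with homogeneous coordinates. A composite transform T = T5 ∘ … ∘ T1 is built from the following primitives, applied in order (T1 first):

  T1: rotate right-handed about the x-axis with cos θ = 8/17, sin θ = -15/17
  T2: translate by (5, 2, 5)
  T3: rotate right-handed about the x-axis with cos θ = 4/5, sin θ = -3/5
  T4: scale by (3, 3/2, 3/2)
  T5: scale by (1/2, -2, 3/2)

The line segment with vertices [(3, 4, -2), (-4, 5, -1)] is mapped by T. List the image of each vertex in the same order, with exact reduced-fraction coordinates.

image vertices: (12, -513/85, -162/85), (3/2, -726/85, -1521/340)

T1 rotate right-handed about the x-axis with cos θ = 8/17, sin θ = -15/17: (3, 4, -2) → (3, 2/17, -76/17); (-4, 5, -1) → (-4, 25/17, -83/17)
T2 translate by (5, 2, 5): (3, 2/17, -76/17) → (8, 36/17, 9/17); (-4, 25/17, -83/17) → (1, 59/17, 2/17)
T3 rotate right-handed about the x-axis with cos θ = 4/5, sin θ = -3/5: (8, 36/17, 9/17) → (8, 171/85, -72/85); (1, 59/17, 2/17) → (1, 242/85, -169/85)
T4 scale by (3, 3/2, 3/2): (8, 171/85, -72/85) → (24, 513/170, -108/85); (1, 242/85, -169/85) → (3, 363/85, -507/170)
T5 scale by (1/2, -2, 3/2): (24, 513/170, -108/85) → (12, -513/85, -162/85); (3, 363/85, -507/170) → (3/2, -726/85, -1521/340)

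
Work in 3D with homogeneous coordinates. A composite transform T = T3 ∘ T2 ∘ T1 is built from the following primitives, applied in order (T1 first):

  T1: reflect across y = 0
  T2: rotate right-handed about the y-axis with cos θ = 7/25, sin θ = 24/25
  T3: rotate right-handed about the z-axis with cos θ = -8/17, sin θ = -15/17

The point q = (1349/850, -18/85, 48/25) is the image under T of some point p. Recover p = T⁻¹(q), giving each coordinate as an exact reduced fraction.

T1 = [1 0 0 0; 0 -1 0 0; 0 0 1 0; 0 0 0 1]
T2·T1 = [7/25 0 24/25 0; 0 -1 0 0; -24/25 0 7/25 0; 0 0 0 1]
T3·…·T1 = [-56/425 -15/17 -192/425 0; -21/85 8/17 -72/85 0; -24/25 0 7/25 0; 0 0 0 1]
det M = -1; M⁻¹ = [-56/425 -21/85 -24/25 0; -15/17 8/17 0 0; -192/425 -72/85 7/25 0; 0 0 0 1]
M⁻¹ · (1349/850, -18/85, 48/25)ᵀ = (-2, -3/2, 0)ᵀ

p = (-2, -3/2, 0)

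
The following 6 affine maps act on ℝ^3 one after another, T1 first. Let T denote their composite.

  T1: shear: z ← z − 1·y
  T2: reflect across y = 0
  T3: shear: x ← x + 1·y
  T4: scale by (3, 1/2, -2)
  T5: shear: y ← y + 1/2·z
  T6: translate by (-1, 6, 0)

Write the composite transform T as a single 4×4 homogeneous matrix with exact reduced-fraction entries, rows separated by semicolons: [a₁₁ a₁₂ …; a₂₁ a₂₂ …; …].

T1 = [1 0 0 0; 0 1 0 0; 0 -1 1 0; 0 0 0 1]
T2·T1 = [1 0 0 0; 0 -1 0 0; 0 -1 1 0; 0 0 0 1]
T3·…·T1 = [1 -1 0 0; 0 -1 0 0; 0 -1 1 0; 0 0 0 1]
T4·…·T1 = [3 -3 0 0; 0 -1/2 0 0; 0 2 -2 0; 0 0 0 1]
T5·…·T1 = [3 -3 0 0; 0 1/2 -1 0; 0 2 -2 0; 0 0 0 1]
T6·…·T1 = [3 -3 0 -1; 0 1/2 -1 6; 0 2 -2 0; 0 0 0 1]

T = [3 -3 0 -1; 0 1/2 -1 6; 0 2 -2 0; 0 0 0 1]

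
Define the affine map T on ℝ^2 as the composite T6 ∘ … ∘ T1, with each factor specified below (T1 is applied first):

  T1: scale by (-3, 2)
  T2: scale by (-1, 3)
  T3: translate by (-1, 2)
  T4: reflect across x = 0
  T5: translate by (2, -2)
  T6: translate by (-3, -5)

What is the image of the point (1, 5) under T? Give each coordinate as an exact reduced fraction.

T1 scale by (-3, 2): (1, 5) → (-3, 10)
T2 scale by (-1, 3): (-3, 10) → (3, 30)
T3 translate by (-1, 2): (3, 30) → (2, 32)
T4 reflect across x = 0: (2, 32) → (-2, 32)
T5 translate by (2, -2): (-2, 32) → (0, 30)
T6 translate by (-3, -5): (0, 30) → (-3, 25)

T(p) = (-3, 25)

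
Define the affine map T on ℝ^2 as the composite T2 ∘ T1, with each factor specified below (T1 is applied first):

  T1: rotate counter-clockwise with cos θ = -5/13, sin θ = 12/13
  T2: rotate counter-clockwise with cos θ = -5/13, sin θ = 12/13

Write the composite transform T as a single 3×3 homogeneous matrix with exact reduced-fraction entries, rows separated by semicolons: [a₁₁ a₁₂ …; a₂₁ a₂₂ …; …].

T1 = [-5/13 -12/13 0; 12/13 -5/13 0; 0 0 1]
T2·T1 = [-119/169 120/169 0; -120/169 -119/169 0; 0 0 1]

T = [-119/169 120/169 0; -120/169 -119/169 0; 0 0 1]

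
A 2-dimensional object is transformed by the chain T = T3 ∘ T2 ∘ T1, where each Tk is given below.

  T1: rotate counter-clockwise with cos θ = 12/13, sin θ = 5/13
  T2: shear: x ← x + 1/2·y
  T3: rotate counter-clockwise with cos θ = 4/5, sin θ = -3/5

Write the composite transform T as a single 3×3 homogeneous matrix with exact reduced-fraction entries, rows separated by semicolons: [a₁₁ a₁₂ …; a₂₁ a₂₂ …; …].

T1 = [12/13 -5/13 0; 5/13 12/13 0; 0 0 1]
T2·T1 = [29/26 1/13 0; 5/13 12/13 0; 0 0 1]
T3·…·T1 = [73/65 8/13 0; -47/130 9/13 0; 0 0 1]

T = [73/65 8/13 0; -47/130 9/13 0; 0 0 1]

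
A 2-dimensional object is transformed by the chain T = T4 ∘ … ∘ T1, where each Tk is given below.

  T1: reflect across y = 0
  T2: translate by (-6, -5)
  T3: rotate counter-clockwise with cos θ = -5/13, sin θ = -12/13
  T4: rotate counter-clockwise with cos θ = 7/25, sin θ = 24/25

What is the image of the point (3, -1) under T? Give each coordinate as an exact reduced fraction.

T(p) = (-63/13, -16/13)

T1 reflect across y = 0: (3, -1) → (3, 1)
T2 translate by (-6, -5): (3, 1) → (-3, -4)
T3 rotate counter-clockwise with cos θ = -5/13, sin θ = -12/13: (-3, -4) → (-33/13, 56/13)
T4 rotate counter-clockwise with cos θ = 7/25, sin θ = 24/25: (-33/13, 56/13) → (-63/13, -16/13)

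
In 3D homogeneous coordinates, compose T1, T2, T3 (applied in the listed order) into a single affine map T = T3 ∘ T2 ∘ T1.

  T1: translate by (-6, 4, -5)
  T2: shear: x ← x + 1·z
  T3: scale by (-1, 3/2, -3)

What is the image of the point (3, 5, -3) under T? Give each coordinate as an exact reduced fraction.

T(p) = (11, 27/2, 24)

T1 translate by (-6, 4, -5): (3, 5, -3) → (-3, 9, -8)
T2 shear: x ← x + 1·z: (-3, 9, -8) → (-11, 9, -8)
T3 scale by (-1, 3/2, -3): (-11, 9, -8) → (11, 27/2, 24)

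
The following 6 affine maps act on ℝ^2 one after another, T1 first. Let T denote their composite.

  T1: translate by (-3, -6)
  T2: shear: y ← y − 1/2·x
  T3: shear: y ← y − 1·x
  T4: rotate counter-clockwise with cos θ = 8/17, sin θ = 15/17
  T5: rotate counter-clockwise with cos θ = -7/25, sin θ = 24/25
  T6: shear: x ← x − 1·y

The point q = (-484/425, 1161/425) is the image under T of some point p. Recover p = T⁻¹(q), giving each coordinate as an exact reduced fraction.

T1 = [1 0 -3; 0 1 -6; 0 0 1]
T2·T1 = [1 0 -3; -1/2 1 -9/2; 0 0 1]
T3·…·T1 = [1 0 -3; -3/2 1 -3/2; 0 0 1]
T4·…·T1 = [61/34 -15/17 -3/34; 3/17 8/17 -57/17; 0 0 1]
T5·…·T1 = [-571/850 -87/425 2757/850; 711/425 -416/425 363/425; 0 0 1]
T6·…·T1 = [-1993/850 329/425 2031/850; 711/425 -416/425 363/425; 0 0 1]
det M = 1; M⁻¹ = [-416/425 -329/425 3; -711/425 -1993/850 6; 0 0 1]
M⁻¹ · (-484/425, 1161/425)ᵀ = (2, 3/2)ᵀ

p = (2, 3/2)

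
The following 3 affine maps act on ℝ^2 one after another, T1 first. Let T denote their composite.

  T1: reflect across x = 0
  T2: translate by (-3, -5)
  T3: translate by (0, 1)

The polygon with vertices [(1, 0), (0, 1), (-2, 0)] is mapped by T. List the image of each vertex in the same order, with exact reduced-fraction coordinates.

image vertices: (-4, -4), (-3, -3), (-1, -4)

T1 reflect across x = 0: (1, 0) → (-1, 0); (0, 1) → (0, 1); (-2, 0) → (2, 0)
T2 translate by (-3, -5): (-1, 0) → (-4, -5); (0, 1) → (-3, -4); (2, 0) → (-1, -5)
T3 translate by (0, 1): (-4, -5) → (-4, -4); (-3, -4) → (-3, -3); (-1, -5) → (-1, -4)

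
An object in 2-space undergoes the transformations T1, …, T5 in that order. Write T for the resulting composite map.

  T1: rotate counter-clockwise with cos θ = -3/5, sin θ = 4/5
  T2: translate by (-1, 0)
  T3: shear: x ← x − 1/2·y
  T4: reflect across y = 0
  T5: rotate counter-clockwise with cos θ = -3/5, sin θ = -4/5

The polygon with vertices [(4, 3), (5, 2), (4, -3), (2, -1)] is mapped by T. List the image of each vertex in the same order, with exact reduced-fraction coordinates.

image vertices: (139/50, 151/25), (49/25, 182/25), (-19/10, 29/5), (-13/50, 83/25)

T1 rotate counter-clockwise with cos θ = -3/5, sin θ = 4/5: (4, 3) → (-24/5, 7/5); (5, 2) → (-23/5, 14/5); (4, -3) → (0, 5); (2, -1) → (-2/5, 11/5)
T2 translate by (-1, 0): (-24/5, 7/5) → (-29/5, 7/5); (-23/5, 14/5) → (-28/5, 14/5); (0, 5) → (-1, 5); (-2/5, 11/5) → (-7/5, 11/5)
T3 shear: x ← x − 1/2·y: (-29/5, 7/5) → (-13/2, 7/5); (-28/5, 14/5) → (-7, 14/5); (-1, 5) → (-7/2, 5); (-7/5, 11/5) → (-5/2, 11/5)
T4 reflect across y = 0: (-13/2, 7/5) → (-13/2, -7/5); (-7, 14/5) → (-7, -14/5); (-7/2, 5) → (-7/2, -5); (-5/2, 11/5) → (-5/2, -11/5)
T5 rotate counter-clockwise with cos θ = -3/5, sin θ = -4/5: (-13/2, -7/5) → (139/50, 151/25); (-7, -14/5) → (49/25, 182/25); (-7/2, -5) → (-19/10, 29/5); (-5/2, -11/5) → (-13/50, 83/25)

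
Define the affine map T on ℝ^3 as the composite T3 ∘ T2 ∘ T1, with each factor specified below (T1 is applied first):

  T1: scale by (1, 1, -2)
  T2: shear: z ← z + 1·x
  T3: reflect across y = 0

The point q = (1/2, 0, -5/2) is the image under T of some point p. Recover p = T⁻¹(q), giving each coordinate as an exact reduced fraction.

T1 = [1 0 0 0; 0 1 0 0; 0 0 -2 0; 0 0 0 1]
T2·T1 = [1 0 0 0; 0 1 0 0; 1 0 -2 0; 0 0 0 1]
T3·…·T1 = [1 0 0 0; 0 -1 0 0; 1 0 -2 0; 0 0 0 1]
det M = 2; M⁻¹ = [1 0 0 0; 0 -1 0 0; 1/2 0 -1/2 0; 0 0 0 1]
M⁻¹ · (1/2, 0, -5/2)ᵀ = (1/2, 0, 3/2)ᵀ

p = (1/2, 0, 3/2)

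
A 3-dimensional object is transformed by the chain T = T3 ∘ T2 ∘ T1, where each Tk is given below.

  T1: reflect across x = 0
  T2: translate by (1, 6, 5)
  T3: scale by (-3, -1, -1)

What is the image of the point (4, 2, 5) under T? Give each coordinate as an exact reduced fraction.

T1 reflect across x = 0: (4, 2, 5) → (-4, 2, 5)
T2 translate by (1, 6, 5): (-4, 2, 5) → (-3, 8, 10)
T3 scale by (-3, -1, -1): (-3, 8, 10) → (9, -8, -10)

T(p) = (9, -8, -10)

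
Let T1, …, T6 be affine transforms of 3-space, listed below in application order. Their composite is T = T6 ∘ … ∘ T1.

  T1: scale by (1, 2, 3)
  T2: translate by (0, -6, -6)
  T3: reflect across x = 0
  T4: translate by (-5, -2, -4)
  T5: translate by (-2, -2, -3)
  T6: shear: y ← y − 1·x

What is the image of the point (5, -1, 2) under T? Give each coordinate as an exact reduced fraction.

T(p) = (-12, 0, -7)

T1 scale by (1, 2, 3): (5, -1, 2) → (5, -2, 6)
T2 translate by (0, -6, -6): (5, -2, 6) → (5, -8, 0)
T3 reflect across x = 0: (5, -8, 0) → (-5, -8, 0)
T4 translate by (-5, -2, -4): (-5, -8, 0) → (-10, -10, -4)
T5 translate by (-2, -2, -3): (-10, -10, -4) → (-12, -12, -7)
T6 shear: y ← y − 1·x: (-12, -12, -7) → (-12, 0, -7)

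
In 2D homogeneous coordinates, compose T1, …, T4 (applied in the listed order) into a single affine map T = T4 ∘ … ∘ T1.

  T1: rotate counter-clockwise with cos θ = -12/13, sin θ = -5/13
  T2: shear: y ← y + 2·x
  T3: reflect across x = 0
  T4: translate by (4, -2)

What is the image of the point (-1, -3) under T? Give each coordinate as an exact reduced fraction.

T(p) = (55/13, 9/13)

T1 rotate counter-clockwise with cos θ = -12/13, sin θ = -5/13: (-1, -3) → (-3/13, 41/13)
T2 shear: y ← y + 2·x: (-3/13, 41/13) → (-3/13, 35/13)
T3 reflect across x = 0: (-3/13, 35/13) → (3/13, 35/13)
T4 translate by (4, -2): (3/13, 35/13) → (55/13, 9/13)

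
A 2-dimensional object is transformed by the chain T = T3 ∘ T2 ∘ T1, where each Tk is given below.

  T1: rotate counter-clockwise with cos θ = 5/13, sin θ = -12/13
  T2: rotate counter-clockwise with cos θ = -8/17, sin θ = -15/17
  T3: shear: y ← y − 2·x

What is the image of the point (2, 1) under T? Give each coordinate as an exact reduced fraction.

T(p) = (-461/221, 744/221)

T1 rotate counter-clockwise with cos θ = 5/13, sin θ = -12/13: (2, 1) → (22/13, -19/13)
T2 rotate counter-clockwise with cos θ = -8/17, sin θ = -15/17: (22/13, -19/13) → (-461/221, -178/221)
T3 shear: y ← y − 2·x: (-461/221, -178/221) → (-461/221, 744/221)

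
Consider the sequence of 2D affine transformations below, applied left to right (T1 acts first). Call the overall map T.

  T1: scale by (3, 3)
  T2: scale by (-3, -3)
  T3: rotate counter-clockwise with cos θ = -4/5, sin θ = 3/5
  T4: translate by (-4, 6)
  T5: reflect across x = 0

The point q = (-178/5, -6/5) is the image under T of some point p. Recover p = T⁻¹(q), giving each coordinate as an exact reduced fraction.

T1 = [3 0 0; 0 3 0; 0 0 1]
T2·T1 = [-9 0 0; 0 -9 0; 0 0 1]
T3·…·T1 = [36/5 27/5 0; -27/5 36/5 0; 0 0 1]
T4·…·T1 = [36/5 27/5 -4; -27/5 36/5 6; 0 0 1]
T5·…·T1 = [-36/5 -27/5 4; -27/5 36/5 6; 0 0 1]
det M = -81; M⁻¹ = [-4/45 -1/15 34/45; -1/15 4/45 -4/15; 0 0 1]
M⁻¹ · (-178/5, -6/5)ᵀ = (4, 2)ᵀ

p = (4, 2)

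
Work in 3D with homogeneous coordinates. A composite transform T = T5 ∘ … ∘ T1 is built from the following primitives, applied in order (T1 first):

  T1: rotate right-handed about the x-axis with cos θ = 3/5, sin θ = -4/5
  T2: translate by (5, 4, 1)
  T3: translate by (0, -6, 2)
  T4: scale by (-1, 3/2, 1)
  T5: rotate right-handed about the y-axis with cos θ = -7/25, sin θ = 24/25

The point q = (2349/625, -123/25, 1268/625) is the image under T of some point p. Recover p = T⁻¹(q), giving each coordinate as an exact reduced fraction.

p = (-2, -4/5, -1)

T1 = [1 0 0 0; 0 3/5 4/5 0; 0 -4/5 3/5 0; 0 0 0 1]
T2·T1 = [1 0 0 5; 0 3/5 4/5 4; 0 -4/5 3/5 1; 0 0 0 1]
T3·…·T1 = [1 0 0 5; 0 3/5 4/5 -2; 0 -4/5 3/5 3; 0 0 0 1]
T4·…·T1 = [-1 0 0 -5; 0 9/10 6/5 -3; 0 -4/5 3/5 3; 0 0 0 1]
T5·…·T1 = [7/25 -96/125 72/125 107/25; 0 9/10 6/5 -3; 24/25 28/125 -21/125 99/25; 0 0 0 1]
det M = -3/2; M⁻¹ = [7/25 0 24/25 -5; -96/125 2/5 28/125 18/5; 72/125 8/15 -21/125 -1/5; 0 0 0 1]
M⁻¹ · (2349/625, -123/25, 1268/625)ᵀ = (-2, -4/5, -1)ᵀ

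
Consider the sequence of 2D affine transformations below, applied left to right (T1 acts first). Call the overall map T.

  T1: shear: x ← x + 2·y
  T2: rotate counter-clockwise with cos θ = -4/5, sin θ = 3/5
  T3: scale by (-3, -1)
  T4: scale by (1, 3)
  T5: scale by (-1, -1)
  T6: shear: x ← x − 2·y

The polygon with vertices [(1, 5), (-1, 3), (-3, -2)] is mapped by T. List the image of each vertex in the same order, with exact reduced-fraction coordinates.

image vertices: (-51, 39/5), (-21, 9/5), (36, -39/5)

T1 shear: x ← x + 2·y: (1, 5) → (11, 5); (-1, 3) → (5, 3); (-3, -2) → (-7, -2)
T2 rotate counter-clockwise with cos θ = -4/5, sin θ = 3/5: (11, 5) → (-59/5, 13/5); (5, 3) → (-29/5, 3/5); (-7, -2) → (34/5, -13/5)
T3 scale by (-3, -1): (-59/5, 13/5) → (177/5, -13/5); (-29/5, 3/5) → (87/5, -3/5); (34/5, -13/5) → (-102/5, 13/5)
T4 scale by (1, 3): (177/5, -13/5) → (177/5, -39/5); (87/5, -3/5) → (87/5, -9/5); (-102/5, 13/5) → (-102/5, 39/5)
T5 scale by (-1, -1): (177/5, -39/5) → (-177/5, 39/5); (87/5, -9/5) → (-87/5, 9/5); (-102/5, 39/5) → (102/5, -39/5)
T6 shear: x ← x − 2·y: (-177/5, 39/5) → (-51, 39/5); (-87/5, 9/5) → (-21, 9/5); (102/5, -39/5) → (36, -39/5)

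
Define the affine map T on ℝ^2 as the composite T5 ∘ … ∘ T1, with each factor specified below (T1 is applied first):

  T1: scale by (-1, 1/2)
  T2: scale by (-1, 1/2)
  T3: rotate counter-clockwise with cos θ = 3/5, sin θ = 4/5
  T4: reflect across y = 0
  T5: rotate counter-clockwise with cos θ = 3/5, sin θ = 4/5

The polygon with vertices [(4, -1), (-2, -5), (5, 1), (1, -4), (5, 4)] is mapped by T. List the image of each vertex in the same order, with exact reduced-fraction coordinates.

T1 scale by (-1, 1/2): (4, -1) → (-4, -1/2); (-2, -5) → (2, -5/2); (5, 1) → (-5, 1/2); (1, -4) → (-1, -2); (5, 4) → (-5, 2)
T2 scale by (-1, 1/2): (-4, -1/2) → (4, -1/4); (2, -5/2) → (-2, -5/4); (-5, 1/2) → (5, 1/4); (-1, -2) → (1, -1); (-5, 2) → (5, 1)
T3 rotate counter-clockwise with cos θ = 3/5, sin θ = 4/5: (4, -1/4) → (13/5, 61/20); (-2, -5/4) → (-1/5, -47/20); (5, 1/4) → (14/5, 83/20); (1, -1) → (7/5, 1/5); (5, 1) → (11/5, 23/5)
T4 reflect across y = 0: (13/5, 61/20) → (13/5, -61/20); (-1/5, -47/20) → (-1/5, 47/20); (14/5, 83/20) → (14/5, -83/20); (7/5, 1/5) → (7/5, -1/5); (11/5, 23/5) → (11/5, -23/5)
T5 rotate counter-clockwise with cos θ = 3/5, sin θ = 4/5: (13/5, -61/20) → (4, 1/4); (-1/5, 47/20) → (-2, 5/4); (14/5, -83/20) → (5, -1/4); (7/5, -1/5) → (1, 1); (11/5, -23/5) → (5, -1)

image vertices: (4, 1/4), (-2, 5/4), (5, -1/4), (1, 1), (5, -1)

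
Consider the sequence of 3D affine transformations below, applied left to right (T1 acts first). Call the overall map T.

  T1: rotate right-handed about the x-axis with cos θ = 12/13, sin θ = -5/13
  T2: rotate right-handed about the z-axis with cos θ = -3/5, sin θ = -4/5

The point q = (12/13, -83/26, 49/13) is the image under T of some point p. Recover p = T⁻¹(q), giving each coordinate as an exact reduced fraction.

T1 = [1 0 0 0; 0 12/13 5/13 0; 0 -5/13 12/13 0; 0 0 0 1]
T2·T1 = [-3/5 48/65 4/13 0; -4/5 -36/65 -3/13 0; 0 -5/13 12/13 0; 0 0 0 1]
det M = 1; M⁻¹ = [-3/5 -4/5 0 0; 48/65 -36/65 -5/13 0; 4/13 -3/13 12/13 0; 0 0 0 1]
M⁻¹ · (12/13, -83/26, 49/13)ᵀ = (2, 1, 9/2)ᵀ

p = (2, 1, 9/2)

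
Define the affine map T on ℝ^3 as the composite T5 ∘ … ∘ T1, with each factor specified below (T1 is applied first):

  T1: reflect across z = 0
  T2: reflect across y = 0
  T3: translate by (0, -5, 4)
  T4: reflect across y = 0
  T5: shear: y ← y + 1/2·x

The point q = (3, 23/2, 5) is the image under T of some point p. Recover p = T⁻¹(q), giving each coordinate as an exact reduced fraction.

p = (3, 5, -1)

T1 = [1 0 0 0; 0 1 0 0; 0 0 -1 0; 0 0 0 1]
T2·T1 = [1 0 0 0; 0 -1 0 0; 0 0 -1 0; 0 0 0 1]
T3·…·T1 = [1 0 0 0; 0 -1 0 -5; 0 0 -1 4; 0 0 0 1]
T4·…·T1 = [1 0 0 0; 0 1 0 5; 0 0 -1 4; 0 0 0 1]
T5·…·T1 = [1 0 0 0; 1/2 1 0 5; 0 0 -1 4; 0 0 0 1]
det M = -1; M⁻¹ = [1 0 0 0; -1/2 1 0 -5; 0 0 -1 4; 0 0 0 1]
M⁻¹ · (3, 23/2, 5)ᵀ = (3, 5, -1)ᵀ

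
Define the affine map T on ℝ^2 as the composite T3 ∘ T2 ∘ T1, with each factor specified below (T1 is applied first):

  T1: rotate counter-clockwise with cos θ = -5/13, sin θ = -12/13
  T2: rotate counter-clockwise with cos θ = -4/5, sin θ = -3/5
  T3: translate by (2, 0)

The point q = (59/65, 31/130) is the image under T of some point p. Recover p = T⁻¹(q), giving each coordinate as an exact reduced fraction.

p = (1/2, 1)

T1 = [-5/13 12/13 0; -12/13 -5/13 0; 0 0 1]
T2·T1 = [-16/65 -63/65 0; 63/65 -16/65 0; 0 0 1]
T3·…·T1 = [-16/65 -63/65 2; 63/65 -16/65 0; 0 0 1]
det M = 1; M⁻¹ = [-16/65 63/65 32/65; -63/65 -16/65 126/65; 0 0 1]
M⁻¹ · (59/65, 31/130)ᵀ = (1/2, 1)ᵀ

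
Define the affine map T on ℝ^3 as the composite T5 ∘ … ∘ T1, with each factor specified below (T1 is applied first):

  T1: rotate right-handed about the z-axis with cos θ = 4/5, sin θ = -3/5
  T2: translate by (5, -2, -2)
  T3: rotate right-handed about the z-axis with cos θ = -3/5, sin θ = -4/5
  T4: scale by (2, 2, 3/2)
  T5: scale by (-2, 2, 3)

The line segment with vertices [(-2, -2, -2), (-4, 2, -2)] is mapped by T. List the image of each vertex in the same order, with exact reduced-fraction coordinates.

image vertices: (324/25, -32/25, -18), (4/5, -72/5, -18)

T1 rotate right-handed about the z-axis with cos θ = 4/5, sin θ = -3/5: (-2, -2, -2) → (-14/5, -2/5, -2); (-4, 2, -2) → (-2, 4, -2)
T2 translate by (5, -2, -2): (-14/5, -2/5, -2) → (11/5, -12/5, -4); (-2, 4, -2) → (3, 2, -4)
T3 rotate right-handed about the z-axis with cos θ = -3/5, sin θ = -4/5: (11/5, -12/5, -4) → (-81/25, -8/25, -4); (3, 2, -4) → (-1/5, -18/5, -4)
T4 scale by (2, 2, 3/2): (-81/25, -8/25, -4) → (-162/25, -16/25, -6); (-1/5, -18/5, -4) → (-2/5, -36/5, -6)
T5 scale by (-2, 2, 3): (-162/25, -16/25, -6) → (324/25, -32/25, -18); (-2/5, -36/5, -6) → (4/5, -72/5, -18)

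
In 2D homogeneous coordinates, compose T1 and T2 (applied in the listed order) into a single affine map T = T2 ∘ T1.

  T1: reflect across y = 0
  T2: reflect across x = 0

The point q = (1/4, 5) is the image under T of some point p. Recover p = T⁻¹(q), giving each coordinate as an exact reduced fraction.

T1 = [1 0 0; 0 -1 0; 0 0 1]
T2·T1 = [-1 0 0; 0 -1 0; 0 0 1]
det M = 1; M⁻¹ = [-1 0 0; 0 -1 0; 0 0 1]
M⁻¹ · (1/4, 5)ᵀ = (-1/4, -5)ᵀ

p = (-1/4, -5)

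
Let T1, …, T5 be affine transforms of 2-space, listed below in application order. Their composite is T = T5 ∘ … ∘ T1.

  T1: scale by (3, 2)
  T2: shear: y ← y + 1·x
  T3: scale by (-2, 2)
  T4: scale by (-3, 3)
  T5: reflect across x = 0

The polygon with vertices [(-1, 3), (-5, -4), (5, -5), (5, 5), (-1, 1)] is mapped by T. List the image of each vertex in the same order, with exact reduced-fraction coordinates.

T1 scale by (3, 2): (-1, 3) → (-3, 6); (-5, -4) → (-15, -8); (5, -5) → (15, -10); (5, 5) → (15, 10); (-1, 1) → (-3, 2)
T2 shear: y ← y + 1·x: (-3, 6) → (-3, 3); (-15, -8) → (-15, -23); (15, -10) → (15, 5); (15, 10) → (15, 25); (-3, 2) → (-3, -1)
T3 scale by (-2, 2): (-3, 3) → (6, 6); (-15, -23) → (30, -46); (15, 5) → (-30, 10); (15, 25) → (-30, 50); (-3, -1) → (6, -2)
T4 scale by (-3, 3): (6, 6) → (-18, 18); (30, -46) → (-90, -138); (-30, 10) → (90, 30); (-30, 50) → (90, 150); (6, -2) → (-18, -6)
T5 reflect across x = 0: (-18, 18) → (18, 18); (-90, -138) → (90, -138); (90, 30) → (-90, 30); (90, 150) → (-90, 150); (-18, -6) → (18, -6)

image vertices: (18, 18), (90, -138), (-90, 30), (-90, 150), (18, -6)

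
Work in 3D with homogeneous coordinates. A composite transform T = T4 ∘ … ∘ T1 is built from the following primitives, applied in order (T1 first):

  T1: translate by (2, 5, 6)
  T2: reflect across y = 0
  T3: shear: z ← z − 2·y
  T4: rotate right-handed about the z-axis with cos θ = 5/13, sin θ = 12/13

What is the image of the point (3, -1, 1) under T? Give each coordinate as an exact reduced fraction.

T1 translate by (2, 5, 6): (3, -1, 1) → (5, 4, 7)
T2 reflect across y = 0: (5, 4, 7) → (5, -4, 7)
T3 shear: z ← z − 2·y: (5, -4, 7) → (5, -4, 15)
T4 rotate right-handed about the z-axis with cos θ = 5/13, sin θ = 12/13: (5, -4, 15) → (73/13, 40/13, 15)

T(p) = (73/13, 40/13, 15)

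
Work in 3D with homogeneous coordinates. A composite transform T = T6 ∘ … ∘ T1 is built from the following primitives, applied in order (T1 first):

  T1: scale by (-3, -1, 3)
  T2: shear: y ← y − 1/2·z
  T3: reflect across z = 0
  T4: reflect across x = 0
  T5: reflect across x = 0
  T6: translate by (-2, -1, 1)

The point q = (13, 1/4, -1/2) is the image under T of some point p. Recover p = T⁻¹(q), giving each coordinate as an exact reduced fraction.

p = (-5, -2, 1/2)

T1 = [-3 0 0 0; 0 -1 0 0; 0 0 3 0; 0 0 0 1]
T2·T1 = [-3 0 0 0; 0 -1 -3/2 0; 0 0 3 0; 0 0 0 1]
T3·…·T1 = [-3 0 0 0; 0 -1 -3/2 0; 0 0 -3 0; 0 0 0 1]
T4·…·T1 = [3 0 0 0; 0 -1 -3/2 0; 0 0 -3 0; 0 0 0 1]
T5·…·T1 = [-3 0 0 0; 0 -1 -3/2 0; 0 0 -3 0; 0 0 0 1]
T6·…·T1 = [-3 0 0 -2; 0 -1 -3/2 -1; 0 0 -3 1; 0 0 0 1]
det M = -9; M⁻¹ = [-1/3 0 0 -2/3; 0 -1 1/2 -3/2; 0 0 -1/3 1/3; 0 0 0 1]
M⁻¹ · (13, 1/4, -1/2)ᵀ = (-5, -2, 1/2)ᵀ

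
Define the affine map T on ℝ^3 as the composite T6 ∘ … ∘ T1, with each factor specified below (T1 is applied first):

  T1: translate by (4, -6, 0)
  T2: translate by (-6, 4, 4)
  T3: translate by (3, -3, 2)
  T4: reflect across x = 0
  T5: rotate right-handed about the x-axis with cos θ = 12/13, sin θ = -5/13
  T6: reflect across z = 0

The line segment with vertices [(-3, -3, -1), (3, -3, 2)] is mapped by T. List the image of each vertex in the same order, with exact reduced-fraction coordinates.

image vertices: (2, -71/13, -100/13), (-4, -56/13, -136/13)

T1 translate by (4, -6, 0): (-3, -3, -1) → (1, -9, -1); (3, -3, 2) → (7, -9, 2)
T2 translate by (-6, 4, 4): (1, -9, -1) → (-5, -5, 3); (7, -9, 2) → (1, -5, 6)
T3 translate by (3, -3, 2): (-5, -5, 3) → (-2, -8, 5); (1, -5, 6) → (4, -8, 8)
T4 reflect across x = 0: (-2, -8, 5) → (2, -8, 5); (4, -8, 8) → (-4, -8, 8)
T5 rotate right-handed about the x-axis with cos θ = 12/13, sin θ = -5/13: (2, -8, 5) → (2, -71/13, 100/13); (-4, -8, 8) → (-4, -56/13, 136/13)
T6 reflect across z = 0: (2, -71/13, 100/13) → (2, -71/13, -100/13); (-4, -56/13, 136/13) → (-4, -56/13, -136/13)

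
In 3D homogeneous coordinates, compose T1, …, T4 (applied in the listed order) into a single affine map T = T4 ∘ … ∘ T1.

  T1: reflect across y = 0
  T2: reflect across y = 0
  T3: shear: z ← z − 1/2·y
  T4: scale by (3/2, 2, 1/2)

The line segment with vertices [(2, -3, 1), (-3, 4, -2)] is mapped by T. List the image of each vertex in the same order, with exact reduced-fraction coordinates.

image vertices: (3, -6, 5/4), (-9/2, 8, -2)

T1 reflect across y = 0: (2, -3, 1) → (2, 3, 1); (-3, 4, -2) → (-3, -4, -2)
T2 reflect across y = 0: (2, 3, 1) → (2, -3, 1); (-3, -4, -2) → (-3, 4, -2)
T3 shear: z ← z − 1/2·y: (2, -3, 1) → (2, -3, 5/2); (-3, 4, -2) → (-3, 4, -4)
T4 scale by (3/2, 2, 1/2): (2, -3, 5/2) → (3, -6, 5/4); (-3, 4, -4) → (-9/2, 8, -2)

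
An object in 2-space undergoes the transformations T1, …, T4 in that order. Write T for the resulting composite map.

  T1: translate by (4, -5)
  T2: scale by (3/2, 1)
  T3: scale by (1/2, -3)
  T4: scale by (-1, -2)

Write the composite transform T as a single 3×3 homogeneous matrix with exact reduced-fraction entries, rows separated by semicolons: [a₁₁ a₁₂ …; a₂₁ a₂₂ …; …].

T = [-3/4 0 -3; 0 6 -30; 0 0 1]

T1 = [1 0 4; 0 1 -5; 0 0 1]
T2·T1 = [3/2 0 6; 0 1 -5; 0 0 1]
T3·…·T1 = [3/4 0 3; 0 -3 15; 0 0 1]
T4·…·T1 = [-3/4 0 -3; 0 6 -30; 0 0 1]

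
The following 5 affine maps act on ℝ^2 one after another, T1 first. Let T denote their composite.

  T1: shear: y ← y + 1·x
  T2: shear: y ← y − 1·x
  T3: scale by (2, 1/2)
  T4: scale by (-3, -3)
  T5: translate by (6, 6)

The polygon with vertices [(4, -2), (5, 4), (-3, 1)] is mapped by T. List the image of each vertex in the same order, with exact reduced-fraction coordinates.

T1 shear: y ← y + 1·x: (4, -2) → (4, 2); (5, 4) → (5, 9); (-3, 1) → (-3, -2)
T2 shear: y ← y − 1·x: (4, 2) → (4, -2); (5, 9) → (5, 4); (-3, -2) → (-3, 1)
T3 scale by (2, 1/2): (4, -2) → (8, -1); (5, 4) → (10, 2); (-3, 1) → (-6, 1/2)
T4 scale by (-3, -3): (8, -1) → (-24, 3); (10, 2) → (-30, -6); (-6, 1/2) → (18, -3/2)
T5 translate by (6, 6): (-24, 3) → (-18, 9); (-30, -6) → (-24, 0); (18, -3/2) → (24, 9/2)

image vertices: (-18, 9), (-24, 0), (24, 9/2)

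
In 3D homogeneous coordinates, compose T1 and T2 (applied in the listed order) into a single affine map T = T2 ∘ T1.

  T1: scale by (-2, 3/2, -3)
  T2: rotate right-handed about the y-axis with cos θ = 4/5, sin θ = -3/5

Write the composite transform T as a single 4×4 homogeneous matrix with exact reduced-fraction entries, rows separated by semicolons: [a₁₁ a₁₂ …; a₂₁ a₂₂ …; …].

T = [-8/5 0 9/5 0; 0 3/2 0 0; -6/5 0 -12/5 0; 0 0 0 1]

T1 = [-2 0 0 0; 0 3/2 0 0; 0 0 -3 0; 0 0 0 1]
T2·T1 = [-8/5 0 9/5 0; 0 3/2 0 0; -6/5 0 -12/5 0; 0 0 0 1]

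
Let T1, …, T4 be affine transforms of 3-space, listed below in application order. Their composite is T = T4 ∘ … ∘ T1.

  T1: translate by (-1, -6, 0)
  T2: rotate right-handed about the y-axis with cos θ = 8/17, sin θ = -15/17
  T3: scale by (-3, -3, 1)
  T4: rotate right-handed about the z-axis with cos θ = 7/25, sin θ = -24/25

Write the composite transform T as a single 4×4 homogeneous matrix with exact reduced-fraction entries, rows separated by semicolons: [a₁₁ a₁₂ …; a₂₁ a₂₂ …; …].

T = [-168/425 -72/25 63/85 7512/425; 576/425 -21/25 -216/85 1566/425; 15/17 0 8/17 -15/17; 0 0 0 1]

T1 = [1 0 0 -1; 0 1 0 -6; 0 0 1 0; 0 0 0 1]
T2·T1 = [8/17 0 -15/17 -8/17; 0 1 0 -6; 15/17 0 8/17 -15/17; 0 0 0 1]
T3·…·T1 = [-24/17 0 45/17 24/17; 0 -3 0 18; 15/17 0 8/17 -15/17; 0 0 0 1]
T4·…·T1 = [-168/425 -72/25 63/85 7512/425; 576/425 -21/25 -216/85 1566/425; 15/17 0 8/17 -15/17; 0 0 0 1]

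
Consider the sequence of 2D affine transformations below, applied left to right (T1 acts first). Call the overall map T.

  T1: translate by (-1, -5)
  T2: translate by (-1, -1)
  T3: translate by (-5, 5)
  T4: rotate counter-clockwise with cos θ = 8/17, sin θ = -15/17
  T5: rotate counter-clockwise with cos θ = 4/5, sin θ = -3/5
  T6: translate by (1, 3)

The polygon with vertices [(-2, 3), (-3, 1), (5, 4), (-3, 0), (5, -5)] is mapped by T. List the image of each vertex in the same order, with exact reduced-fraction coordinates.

T1 translate by (-1, -5): (-2, 3) → (-3, -2); (-3, 1) → (-4, -4); (5, 4) → (4, -1); (-3, 0) → (-4, -5); (5, -5) → (4, -10)
T2 translate by (-1, -1): (-3, -2) → (-4, -3); (-4, -4) → (-5, -5); (4, -1) → (3, -2); (-4, -5) → (-5, -6); (4, -10) → (3, -11)
T3 translate by (-5, 5): (-4, -3) → (-9, 2); (-5, -5) → (-10, 0); (3, -2) → (-2, 3); (-5, -6) → (-10, -1); (3, -11) → (-2, -6)
T4 rotate counter-clockwise with cos θ = 8/17, sin θ = -15/17: (-9, 2) → (-42/17, 151/17); (-10, 0) → (-80/17, 150/17); (-2, 3) → (29/17, 54/17); (-10, -1) → (-95/17, 142/17); (-2, -6) → (-106/17, -18/17)
T5 rotate counter-clockwise with cos θ = 4/5, sin θ = -3/5: (-42/17, 151/17) → (57/17, 146/17); (-80/17, 150/17) → (26/17, 168/17); (29/17, 54/17) → (278/85, 129/85); (-95/17, 142/17) → (46/85, 853/85); (-106/17, -18/17) → (-478/85, 246/85)
T6 translate by (1, 3): (57/17, 146/17) → (74/17, 197/17); (26/17, 168/17) → (43/17, 219/17); (278/85, 129/85) → (363/85, 384/85); (46/85, 853/85) → (131/85, 1108/85); (-478/85, 246/85) → (-393/85, 501/85)

image vertices: (74/17, 197/17), (43/17, 219/17), (363/85, 384/85), (131/85, 1108/85), (-393/85, 501/85)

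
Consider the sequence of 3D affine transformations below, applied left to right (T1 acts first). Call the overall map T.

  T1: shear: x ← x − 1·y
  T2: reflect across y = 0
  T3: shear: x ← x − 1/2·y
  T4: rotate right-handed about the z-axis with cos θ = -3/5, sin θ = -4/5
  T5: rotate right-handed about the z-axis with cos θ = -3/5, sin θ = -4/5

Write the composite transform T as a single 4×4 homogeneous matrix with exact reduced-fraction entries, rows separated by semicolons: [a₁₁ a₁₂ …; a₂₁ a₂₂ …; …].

T1 = [1 -1 0 0; 0 1 0 0; 0 0 1 0; 0 0 0 1]
T2·T1 = [1 -1 0 0; 0 -1 0 0; 0 0 1 0; 0 0 0 1]
T3·…·T1 = [1 -1/2 0 0; 0 -1 0 0; 0 0 1 0; 0 0 0 1]
T4·…·T1 = [-3/5 -1/2 0 0; -4/5 1 0 0; 0 0 1 0; 0 0 0 1]
T5·…·T1 = [-7/25 11/10 0 0; 24/25 -1/5 0 0; 0 0 1 0; 0 0 0 1]

T = [-7/25 11/10 0 0; 24/25 -1/5 0 0; 0 0 1 0; 0 0 0 1]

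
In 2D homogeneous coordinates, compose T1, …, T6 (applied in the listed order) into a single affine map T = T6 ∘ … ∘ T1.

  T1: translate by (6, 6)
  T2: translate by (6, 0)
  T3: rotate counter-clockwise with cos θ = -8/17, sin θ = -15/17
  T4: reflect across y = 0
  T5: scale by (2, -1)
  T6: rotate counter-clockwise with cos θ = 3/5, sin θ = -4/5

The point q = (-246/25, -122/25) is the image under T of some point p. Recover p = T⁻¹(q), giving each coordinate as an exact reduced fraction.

p = (-2, -9/5)

T1 = [1 0 6; 0 1 6; 0 0 1]
T2·T1 = [1 0 12; 0 1 6; 0 0 1]
T3·…·T1 = [-8/17 15/17 -6/17; -15/17 -8/17 -228/17; 0 0 1]
T4·…·T1 = [-8/17 15/17 -6/17; 15/17 8/17 228/17; 0 0 1]
T5·…·T1 = [-16/17 30/17 -12/17; -15/17 -8/17 -228/17; 0 0 1]
T6·…·T1 = [-108/85 58/85 -948/85; 19/85 -144/85 -636/85; 0 0 1]
det M = 2; M⁻¹ = [-72/85 -29/85 -12; -19/170 -54/85 -6; 0 0 1]
M⁻¹ · (-246/25, -122/25)ᵀ = (-2, -9/5)ᵀ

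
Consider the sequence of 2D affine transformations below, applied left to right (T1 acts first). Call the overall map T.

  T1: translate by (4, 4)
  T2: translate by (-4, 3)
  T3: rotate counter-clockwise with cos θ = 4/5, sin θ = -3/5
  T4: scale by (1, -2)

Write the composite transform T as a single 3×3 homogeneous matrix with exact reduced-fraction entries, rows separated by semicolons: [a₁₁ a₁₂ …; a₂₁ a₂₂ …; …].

T1 = [1 0 4; 0 1 4; 0 0 1]
T2·T1 = [1 0 0; 0 1 7; 0 0 1]
T3·…·T1 = [4/5 3/5 21/5; -3/5 4/5 28/5; 0 0 1]
T4·…·T1 = [4/5 3/5 21/5; 6/5 -8/5 -56/5; 0 0 1]

T = [4/5 3/5 21/5; 6/5 -8/5 -56/5; 0 0 1]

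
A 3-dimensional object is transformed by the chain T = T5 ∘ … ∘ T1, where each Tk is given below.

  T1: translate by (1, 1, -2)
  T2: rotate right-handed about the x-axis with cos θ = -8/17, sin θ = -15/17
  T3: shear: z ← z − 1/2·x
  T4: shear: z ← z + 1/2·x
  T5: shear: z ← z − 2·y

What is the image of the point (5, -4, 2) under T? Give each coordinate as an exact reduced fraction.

T1 translate by (1, 1, -2): (5, -4, 2) → (6, -3, 0)
T2 rotate right-handed about the x-axis with cos θ = -8/17, sin θ = -15/17: (6, -3, 0) → (6, 24/17, 45/17)
T3 shear: z ← z − 1/2·x: (6, 24/17, 45/17) → (6, 24/17, -6/17)
T4 shear: z ← z + 1/2·x: (6, 24/17, -6/17) → (6, 24/17, 45/17)
T5 shear: z ← z − 2·y: (6, 24/17, 45/17) → (6, 24/17, -3/17)

T(p) = (6, 24/17, -3/17)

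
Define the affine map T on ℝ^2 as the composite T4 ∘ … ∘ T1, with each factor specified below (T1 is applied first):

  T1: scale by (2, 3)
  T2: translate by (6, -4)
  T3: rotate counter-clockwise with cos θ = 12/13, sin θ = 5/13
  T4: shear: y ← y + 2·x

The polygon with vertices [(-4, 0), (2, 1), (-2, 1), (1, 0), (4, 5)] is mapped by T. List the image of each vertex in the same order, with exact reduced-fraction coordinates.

T1 scale by (2, 3): (-4, 0) → (-8, 0); (2, 1) → (4, 3); (-2, 1) → (-4, 3); (1, 0) → (2, 0); (4, 5) → (8, 15)
T2 translate by (6, -4): (-8, 0) → (-2, -4); (4, 3) → (10, -1); (-4, 3) → (2, -1); (2, 0) → (8, -4); (8, 15) → (14, 11)
T3 rotate counter-clockwise with cos θ = 12/13, sin θ = 5/13: (-2, -4) → (-4/13, -58/13); (10, -1) → (125/13, 38/13); (2, -1) → (29/13, -2/13); (8, -4) → (116/13, -8/13); (14, 11) → (113/13, 202/13)
T4 shear: y ← y + 2·x: (-4/13, -58/13) → (-4/13, -66/13); (125/13, 38/13) → (125/13, 288/13); (29/13, -2/13) → (29/13, 56/13); (116/13, -8/13) → (116/13, 224/13); (113/13, 202/13) → (113/13, 428/13)

image vertices: (-4/13, -66/13), (125/13, 288/13), (29/13, 56/13), (116/13, 224/13), (113/13, 428/13)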